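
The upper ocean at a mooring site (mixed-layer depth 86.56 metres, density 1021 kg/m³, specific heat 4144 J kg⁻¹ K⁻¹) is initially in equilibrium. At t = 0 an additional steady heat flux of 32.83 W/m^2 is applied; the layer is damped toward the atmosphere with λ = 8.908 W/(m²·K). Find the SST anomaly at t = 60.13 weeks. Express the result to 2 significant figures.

2.2 K

Areal heat capacity C = ρ c_p D = 1021 × 4144 × 86.56 = 3.66×10^8 J/(m²·K).
τ = C / λ = 3.66×10^8 / 8.908 = 4.11×10^7 s.
Equilibrium anomaly ΔT_eq = F / λ = 32.83 / 8.908 = 3.69 K.
t = 60.13 weeks = 3.64×10^7 s, so t/τ = 0.885.
ΔT(t) = ΔT_eq (1 − e^(−t/τ)) = 3.69 × (1 − e^−0.885) = 2.16 K.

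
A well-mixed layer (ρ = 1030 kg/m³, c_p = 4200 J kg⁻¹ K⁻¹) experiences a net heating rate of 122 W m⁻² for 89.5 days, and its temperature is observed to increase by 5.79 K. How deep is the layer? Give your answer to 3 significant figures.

37.7 m

Heat input Q = F Δt = 122 × 7.73×10^6 s = 9.43×10^8 J/m².
Required areal heat capacity C = Q / ΔT = 1.63×10^8 J/(m²·K).
Depth D = C / (ρ c_p) = 1.63×10^8 / (1030 × 4200) = 37.7 m.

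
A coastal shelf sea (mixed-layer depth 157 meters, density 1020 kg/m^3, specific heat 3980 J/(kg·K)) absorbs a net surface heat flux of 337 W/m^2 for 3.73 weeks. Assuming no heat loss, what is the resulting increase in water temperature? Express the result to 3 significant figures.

Areal heat capacity C = ρ c_p D = 1020 × 3980 × 157 = 6.37×10^8 J/(m^2 K).
Net heat input Q = F Δt = 337 × (3.73 weeks × 6.048×10^5 s/week) = 7.60×10^8 J/m².
ΔT = Q / C = 7.60×10^8 / 6.37×10^8 = 1.19 K.

1.19 K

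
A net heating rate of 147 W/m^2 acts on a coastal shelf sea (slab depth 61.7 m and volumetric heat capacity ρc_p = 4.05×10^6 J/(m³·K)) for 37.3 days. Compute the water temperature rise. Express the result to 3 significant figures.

Areal heat capacity C = ρc_p × D = 4.05×10^6 × 61.7 = 2.50×10^8 J/(m^2 K).
Net heat input Q = F Δt = 147 × (37.3 days × 86400 s/day) = 4.74×10^8 J/m².
ΔT = Q / C = 4.74×10^8 / 2.50×10^8 = 1.90 K.

1.90 K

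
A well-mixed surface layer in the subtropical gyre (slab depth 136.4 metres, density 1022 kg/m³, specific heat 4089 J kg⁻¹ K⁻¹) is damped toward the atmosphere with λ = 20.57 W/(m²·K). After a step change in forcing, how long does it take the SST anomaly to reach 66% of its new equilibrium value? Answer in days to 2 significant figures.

350 days

Areal heat capacity C = ρ c_p D = 1022 × 4089 × 136.4 = 5.70×10^8 J/(m^2 K).
τ = C / λ = 5.70×10^8 / 20.57 = 2.77×10^7 s.
Fraction reached: 1 − e^(−t/τ) = 0.66 ⇒ t = −τ ln(1 − 0.66) = τ × 1.08.
t = 2.99×10^7 s = 346 days.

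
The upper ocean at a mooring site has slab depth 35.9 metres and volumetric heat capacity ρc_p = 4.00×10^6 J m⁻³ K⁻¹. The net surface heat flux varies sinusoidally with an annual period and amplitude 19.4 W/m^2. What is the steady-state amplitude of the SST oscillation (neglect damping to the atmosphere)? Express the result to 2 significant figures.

0.68 K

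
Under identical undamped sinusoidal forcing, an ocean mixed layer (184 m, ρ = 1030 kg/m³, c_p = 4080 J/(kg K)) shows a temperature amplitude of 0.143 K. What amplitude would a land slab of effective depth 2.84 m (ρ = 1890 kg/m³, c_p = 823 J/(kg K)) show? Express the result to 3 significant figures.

25.0 K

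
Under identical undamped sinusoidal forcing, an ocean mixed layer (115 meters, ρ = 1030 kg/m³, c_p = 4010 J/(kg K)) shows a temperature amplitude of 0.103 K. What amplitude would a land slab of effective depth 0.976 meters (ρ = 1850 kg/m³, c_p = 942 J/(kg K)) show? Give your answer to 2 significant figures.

C_ocean = 4.75×10^8 J/(m²·K); C_land = 1.70×10^6 J/(m²·K).
A ∝ 1/C ⇒ A_land = A_ocean × C_ocean/C_land = 0.103 × 279 = 28.8 K.

29 K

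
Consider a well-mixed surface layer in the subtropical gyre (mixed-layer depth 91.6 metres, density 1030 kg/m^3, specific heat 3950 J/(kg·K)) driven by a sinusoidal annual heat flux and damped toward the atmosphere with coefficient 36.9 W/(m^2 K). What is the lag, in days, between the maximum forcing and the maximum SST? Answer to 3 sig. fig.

64.5 days

Areal heat capacity C = ρ c_p D = 1030 × 3950 × 91.6 = 3.73×10^8 J/(m²·K).
ω = 2π / 3.15×10^7 s = 1.99×10^-7 s⁻¹.
Phase lag φ = arctan(Cω/λ) = arctan(74.3/36.9) = 1.11 rad.
Time lag = φ / ω = 1.11 / 1.99×10^-7 = 5.57×10^6 s = 64.5 days.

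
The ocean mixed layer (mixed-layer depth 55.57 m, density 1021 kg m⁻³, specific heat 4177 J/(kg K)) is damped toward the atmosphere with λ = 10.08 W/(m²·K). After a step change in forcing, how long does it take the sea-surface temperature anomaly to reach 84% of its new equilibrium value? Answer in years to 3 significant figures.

Areal heat capacity C = ρ c_p D = 1021 × 4177 × 55.57 = 2.37×10^8 J/(m²·K).
τ = C / λ = 2.37×10^8 / 10.08 = 2.35×10^7 s.
Fraction reached: 1 − e^(−t/τ) = 0.84 ⇒ t = −τ ln(1 − 0.84) = τ × 1.83.
t = 4.31×10^7 s = 1.37 years.

1.37 years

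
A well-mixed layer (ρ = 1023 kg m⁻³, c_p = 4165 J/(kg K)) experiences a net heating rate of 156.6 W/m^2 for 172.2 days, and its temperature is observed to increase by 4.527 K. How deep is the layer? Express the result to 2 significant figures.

120 m

Heat input Q = F Δt = 156.6 × 1.49×10^7 s = 2.33×10^9 J/m².
Required areal heat capacity C = Q / ΔT = 5.15×10^8 J/(m²·K).
Depth D = C / (ρ c_p) = 5.15×10^8 / (1023 × 4165) = 121 m.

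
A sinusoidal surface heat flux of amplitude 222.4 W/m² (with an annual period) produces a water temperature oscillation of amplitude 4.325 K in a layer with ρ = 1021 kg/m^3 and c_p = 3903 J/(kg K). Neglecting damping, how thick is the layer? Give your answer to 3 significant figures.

ω = 2π / 3.15×10^7 s = 1.99×10^-7 s⁻¹.
Required C = F₀ / (A ω) = 222.4 / (4.325 × 1.99×10^-7) = 2.58×10^8 J/(m²·K).
D = C / (ρ c_p) = 2.58×10^8 / (1021 × 3903) = 64.8 m.

64.8 m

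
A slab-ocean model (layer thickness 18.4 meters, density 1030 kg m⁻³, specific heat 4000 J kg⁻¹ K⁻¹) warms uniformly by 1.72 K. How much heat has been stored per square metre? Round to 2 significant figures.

Areal heat capacity C = ρ c_p D = 1030 × 4000 × 18.4 = 7.58×10^7 J m⁻² K⁻¹.
ΔQ = C ΔT = 7.58×10^7 × 1.72 = 1.30×10^8 J/m².

1.3×10^8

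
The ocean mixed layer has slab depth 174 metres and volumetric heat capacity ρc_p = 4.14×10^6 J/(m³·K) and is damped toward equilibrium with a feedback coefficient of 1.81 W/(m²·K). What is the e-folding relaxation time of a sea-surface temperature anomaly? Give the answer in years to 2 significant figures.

13 years

Areal heat capacity C = ρc_p × D = 4.14×10^6 × 174 = 7.20×10^8 J m⁻² K⁻¹.
Relaxation time τ = C / λ = 7.20×10^8 / 1.81 = 3.98×10^8 s.
In years: 3.98×10^8 s / (3.156×10^7 s/year) = 12.6 years.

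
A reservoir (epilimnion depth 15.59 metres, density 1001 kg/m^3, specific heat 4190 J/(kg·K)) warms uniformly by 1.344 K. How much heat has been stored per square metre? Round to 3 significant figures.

8.79×10^7

Areal heat capacity C = ρ c_p D = 1001 × 4190 × 15.59 = 6.54×10^7 J m⁻² K⁻¹.
ΔQ = C ΔT = 6.54×10^7 × 1.344 = 8.79×10^7 J/m².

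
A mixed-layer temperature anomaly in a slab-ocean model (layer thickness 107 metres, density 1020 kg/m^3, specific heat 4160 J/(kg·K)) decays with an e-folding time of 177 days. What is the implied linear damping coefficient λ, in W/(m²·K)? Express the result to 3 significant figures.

29.7

Areal heat capacity C = ρ c_p D = 1020 × 4160 × 107 = 4.54×10^8 J/(m^2 K).
τ = 177 days = 1.53×10^7 s.
λ = C / τ = 4.54×10^8 / 1.53×10^7 = 29.7 W/(m²·K).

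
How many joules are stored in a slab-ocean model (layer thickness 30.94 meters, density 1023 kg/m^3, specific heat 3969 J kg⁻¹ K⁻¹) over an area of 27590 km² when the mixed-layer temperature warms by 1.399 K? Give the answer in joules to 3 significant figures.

4.85×10^18 J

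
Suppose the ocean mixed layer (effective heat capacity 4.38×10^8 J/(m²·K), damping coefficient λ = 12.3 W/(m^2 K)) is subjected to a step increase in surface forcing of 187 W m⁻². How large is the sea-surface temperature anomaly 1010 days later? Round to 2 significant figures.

Areal heat capacity C = 4.38×10^8 J/(m²·K) (given).
τ = C / λ = 4.38×10^8 / 12.3 = 3.56×10^7 s.
Equilibrium anomaly ΔT_eq = F / λ = 187 / 12.3 = 15.2 K.
t = 1010 days = 8.73×10^7 s, so t/τ = 2.45.
ΔT(t) = ΔT_eq (1 − e^(−t/τ)) = 15.2 × (1 − e^−2.45) = 13.9 K.

14 K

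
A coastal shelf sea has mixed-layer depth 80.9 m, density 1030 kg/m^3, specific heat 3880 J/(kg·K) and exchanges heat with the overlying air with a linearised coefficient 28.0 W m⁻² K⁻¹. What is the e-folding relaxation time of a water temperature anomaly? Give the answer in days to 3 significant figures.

134 days

Areal heat capacity C = ρ c_p D = 1030 × 3880 × 80.9 = 3.23×10^8 J m⁻² K⁻¹.
Relaxation time τ = C / λ = 3.23×10^8 / 28.0 = 1.15×10^7 s.
In days: 1.15×10^7 s / (86400 s/day) = 134 days.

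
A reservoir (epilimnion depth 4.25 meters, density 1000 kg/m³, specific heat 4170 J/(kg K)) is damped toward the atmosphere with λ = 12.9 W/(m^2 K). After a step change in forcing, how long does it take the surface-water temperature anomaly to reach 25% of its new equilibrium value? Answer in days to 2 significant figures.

4.6 days

Areal heat capacity C = ρ c_p D = 1000 × 4170 × 4.25 = 1.77×10^7 J m⁻² K⁻¹.
τ = C / λ = 1.77×10^7 / 12.9 = 1.37×10^6 s.
Fraction reached: 1 − e^(−t/τ) = 0.25 ⇒ t = −τ ln(1 − 0.25) = τ × 0.288.
t = 3.95×10^5 s = 4.57 days.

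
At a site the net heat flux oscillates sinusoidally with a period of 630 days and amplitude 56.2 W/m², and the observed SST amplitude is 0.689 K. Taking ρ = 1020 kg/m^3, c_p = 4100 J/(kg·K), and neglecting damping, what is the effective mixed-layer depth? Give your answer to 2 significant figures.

ω = 2π / 5.44×10^7 s = 1.15×10^-7 s⁻¹.
Required C = F₀ / (A ω) = 56.2 / (0.689 × 1.15×10^-7) = 7.07×10^8 J/(m²·K).
D = C / (ρ c_p) = 7.07×10^8 / (1020 × 4100) = 169 m.

170 m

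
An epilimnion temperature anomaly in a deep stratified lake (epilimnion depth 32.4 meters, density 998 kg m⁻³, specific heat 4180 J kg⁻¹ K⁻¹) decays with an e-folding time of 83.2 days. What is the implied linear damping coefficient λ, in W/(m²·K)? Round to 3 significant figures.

18.8

Areal heat capacity C = ρ c_p D = 998 × 4180 × 32.4 = 1.35×10^8 J/(m^2 K).
τ = 83.2 days = 7.19×10^6 s.
λ = C / τ = 1.35×10^8 / 7.19×10^6 = 18.8 W/(m²·K).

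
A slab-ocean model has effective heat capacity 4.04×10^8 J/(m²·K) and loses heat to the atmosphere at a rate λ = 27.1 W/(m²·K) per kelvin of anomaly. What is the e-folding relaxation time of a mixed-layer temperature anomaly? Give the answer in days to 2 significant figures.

170 days

Areal heat capacity C = 4.04×10^8 J/(m²·K) (given).
Relaxation time τ = C / λ = 4.04×10^8 / 27.1 = 1.49×10^7 s.
In days: 1.49×10^7 s / (86400 s/day) = 173 days.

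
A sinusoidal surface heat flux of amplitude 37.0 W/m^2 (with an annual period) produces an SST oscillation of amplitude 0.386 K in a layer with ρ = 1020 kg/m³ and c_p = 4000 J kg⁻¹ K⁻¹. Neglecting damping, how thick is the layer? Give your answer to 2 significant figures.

120 m

ω = 2π / 3.15×10^7 s = 1.99×10^-7 s⁻¹.
Required C = F₀ / (A ω) = 37.0 / (0.386 × 1.99×10^-7) = 4.81×10^8 J/(m²·K).
D = C / (ρ c_p) = 4.81×10^8 / (1020 × 4000) = 118 m.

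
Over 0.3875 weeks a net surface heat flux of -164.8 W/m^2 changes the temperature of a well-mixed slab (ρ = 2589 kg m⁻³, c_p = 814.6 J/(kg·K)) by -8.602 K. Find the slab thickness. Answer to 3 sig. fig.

2.13 m

Heat input Q = F Δt = -164.8 × 2.34×10^5 s = -3.86×10^7 J/m².
Required areal heat capacity C = Q / ΔT = 4.49×10^6 J/(m²·K).
Depth D = C / (ρ c_p) = 4.49×10^6 / (2589 × 814.6) = 2.13 m.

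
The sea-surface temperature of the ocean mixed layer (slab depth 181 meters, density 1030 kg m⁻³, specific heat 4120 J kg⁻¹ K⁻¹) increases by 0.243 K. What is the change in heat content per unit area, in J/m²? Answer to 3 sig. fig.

Areal heat capacity C = ρ c_p D = 1030 × 4120 × 181 = 7.68×10^8 J m⁻² K⁻¹.
ΔQ = C ΔT = 7.68×10^8 × 0.243 = 1.87×10^8 J/m².

1.87×10^8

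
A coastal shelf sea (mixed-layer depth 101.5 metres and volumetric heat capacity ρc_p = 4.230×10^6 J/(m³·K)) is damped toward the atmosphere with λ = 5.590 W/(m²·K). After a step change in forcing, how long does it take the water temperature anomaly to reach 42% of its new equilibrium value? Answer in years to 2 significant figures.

1.3 years

Areal heat capacity C = ρc_p × D = 4.230×10^6 × 101.5 = 4.29×10^8 J/(m^2 K).
τ = C / λ = 4.29×10^8 / 5.590 = 7.68×10^7 s.
Fraction reached: 1 − e^(−t/τ) = 0.42 ⇒ t = −τ ln(1 − 0.42) = τ × 0.545.
t = 4.18×10^7 s = 1.33 years.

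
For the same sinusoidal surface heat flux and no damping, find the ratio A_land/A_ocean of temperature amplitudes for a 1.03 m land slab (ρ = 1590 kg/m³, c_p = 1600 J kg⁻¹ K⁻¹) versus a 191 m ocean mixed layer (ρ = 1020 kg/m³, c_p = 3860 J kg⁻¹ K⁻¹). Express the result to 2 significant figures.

290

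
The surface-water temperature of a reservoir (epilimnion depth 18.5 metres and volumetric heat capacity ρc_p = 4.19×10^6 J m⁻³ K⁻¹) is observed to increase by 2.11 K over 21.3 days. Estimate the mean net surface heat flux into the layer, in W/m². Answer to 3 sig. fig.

88.9

Areal heat capacity C = ρc_p × D = 4.19×10^6 × 18.5 = 7.75×10^7 J/(m²·K).
Required heat per unit area: Q = C ΔT = 7.75×10^7 × 2.11 = 1.64×10^8 J/m².
Flux F = Q / Δt = 1.64×10^8 / 1.84×10^6 s = 88.9 W/m².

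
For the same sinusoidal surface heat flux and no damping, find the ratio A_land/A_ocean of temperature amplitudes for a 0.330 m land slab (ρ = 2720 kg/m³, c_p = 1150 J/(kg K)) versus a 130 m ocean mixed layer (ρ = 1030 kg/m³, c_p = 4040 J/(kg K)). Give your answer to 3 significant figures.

524

C_ocean = 1030 × 4040 × 130 = 5.41×10^8 J/(m²·K).
C_land = 2720 × 1150 × 0.330 = 1.03×10^6 J/(m²·K).
Undamped amplitude ∝ 1/C, so A_land/A_ocean = C_ocean/C_land = 524.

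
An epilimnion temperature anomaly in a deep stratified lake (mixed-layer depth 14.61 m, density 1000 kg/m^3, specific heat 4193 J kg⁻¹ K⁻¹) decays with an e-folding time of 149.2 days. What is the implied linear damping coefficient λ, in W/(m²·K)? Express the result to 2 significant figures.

4.8

Areal heat capacity C = ρ c_p D = 1000 × 4193 × 14.61 = 6.13×10^7 J m⁻² K⁻¹.
τ = 149.2 days = 1.29×10^7 s.
λ = C / τ = 6.13×10^7 / 1.29×10^7 = 4.75 W/(m²·K).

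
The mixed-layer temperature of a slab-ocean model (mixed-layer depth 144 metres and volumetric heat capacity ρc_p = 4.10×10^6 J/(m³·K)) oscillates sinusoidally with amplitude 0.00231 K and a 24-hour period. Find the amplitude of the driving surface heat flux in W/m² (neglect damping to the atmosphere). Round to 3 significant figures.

99.2

Areal heat capacity C = ρc_p × D = 4.10×10^6 × 144 = 5.90×10^8 J/(m^2 K).
ω = 2π / 86400 s = 7.27×10^-5 s⁻¹.
Cω = 5.90×10^8 × 7.27×10^-5 = 42900 W/(m²·K).
F₀ = A × Cω = 0.00231 × 42900 = 99.2 W/m².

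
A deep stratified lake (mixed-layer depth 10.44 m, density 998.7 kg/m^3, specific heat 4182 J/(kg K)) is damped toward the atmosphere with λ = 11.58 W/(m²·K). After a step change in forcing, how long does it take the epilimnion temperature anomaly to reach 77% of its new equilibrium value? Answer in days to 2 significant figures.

64 days

Areal heat capacity C = ρ c_p D = 998.7 × 4182 × 10.44 = 4.36×10^7 J/(m^2 K).
τ = C / λ = 4.36×10^7 / 11.58 = 3.77×10^6 s.
Fraction reached: 1 − e^(−t/τ) = 0.77 ⇒ t = −τ ln(1 − 0.77) = τ × 1.47.
t = 5.53×10^6 s = 64.0 days.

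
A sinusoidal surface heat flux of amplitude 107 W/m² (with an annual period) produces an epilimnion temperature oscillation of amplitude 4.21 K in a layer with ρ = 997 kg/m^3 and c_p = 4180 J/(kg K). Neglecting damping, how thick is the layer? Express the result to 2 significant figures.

31 m

ω = 2π / 3.15×10^7 s = 1.99×10^-7 s⁻¹.
Required C = F₀ / (A ω) = 107 / (4.21 × 1.99×10^-7) = 1.28×10^8 J/(m²·K).
D = C / (ρ c_p) = 1.28×10^8 / (997 × 4180) = 30.6 m.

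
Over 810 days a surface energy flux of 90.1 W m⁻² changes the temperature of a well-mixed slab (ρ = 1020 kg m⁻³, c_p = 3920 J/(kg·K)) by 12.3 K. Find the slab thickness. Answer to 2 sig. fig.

130 m

Heat input Q = F Δt = 90.1 × 7.00×10^7 s = 6.31×10^9 J/m².
Required areal heat capacity C = Q / ΔT = 5.13×10^8 J/(m²·K).
Depth D = C / (ρ c_p) = 5.13×10^8 / (1020 × 3920) = 128 m.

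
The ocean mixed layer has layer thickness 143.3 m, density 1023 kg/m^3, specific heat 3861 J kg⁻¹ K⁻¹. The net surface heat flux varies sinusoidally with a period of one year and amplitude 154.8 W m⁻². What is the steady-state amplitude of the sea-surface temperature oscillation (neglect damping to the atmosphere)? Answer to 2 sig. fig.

1.4 K

Areal heat capacity C = ρ c_p D = 1023 × 3861 × 143.3 = 5.66×10^8 J/(m^2 K).
Angular frequency ω = 2π / T = 2π / 3.15×10^7 s = 1.99×10^-7 s⁻¹.
Cω = 5.66×10^8 × 1.99×10^-7 = 113 W/(m²·K).
Amplitude A = F₀ / (Cω) = 154.8 / 113 = 1.37 K.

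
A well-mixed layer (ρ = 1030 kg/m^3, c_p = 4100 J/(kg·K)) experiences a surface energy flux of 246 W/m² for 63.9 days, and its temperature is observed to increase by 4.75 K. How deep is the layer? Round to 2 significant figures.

68 m

Heat input Q = F Δt = 246 × 5.52×10^6 s = 1.36×10^9 J/m².
Required areal heat capacity C = Q / ΔT = 2.86×10^8 J/(m²·K).
Depth D = C / (ρ c_p) = 2.86×10^8 / (1030 × 4100) = 67.7 m.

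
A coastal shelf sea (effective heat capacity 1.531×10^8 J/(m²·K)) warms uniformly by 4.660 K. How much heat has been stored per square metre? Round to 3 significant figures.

7.13×10^8

Areal heat capacity C = 1.531×10^8 J/(m²·K) (given).
ΔQ = C ΔT = 1.53×10^8 × 4.660 = 7.13×10^8 J/m².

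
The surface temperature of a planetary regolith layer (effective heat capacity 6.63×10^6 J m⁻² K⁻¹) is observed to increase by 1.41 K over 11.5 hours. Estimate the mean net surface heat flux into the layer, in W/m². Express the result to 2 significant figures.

230

Areal heat capacity C = 6.63×10^6 J m⁻² K⁻¹ (given).
Required heat per unit area: Q = C ΔT = 6.63×10^6 × 1.41 = 9.35×10^6 J/m².
Flux F = Q / Δt = 9.35×10^6 / 41400 s = 226 W/m².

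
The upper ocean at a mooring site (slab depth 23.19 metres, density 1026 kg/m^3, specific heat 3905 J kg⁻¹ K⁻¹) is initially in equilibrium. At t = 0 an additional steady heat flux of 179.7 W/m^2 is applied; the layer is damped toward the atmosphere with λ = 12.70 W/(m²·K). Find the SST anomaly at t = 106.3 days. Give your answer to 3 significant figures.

Areal heat capacity C = ρ c_p D = 1026 × 3905 × 23.19 = 9.29×10^7 J/(m^2 K).
τ = C / λ = 9.29×10^7 / 12.70 = 7.32×10^6 s.
Equilibrium anomaly ΔT_eq = F / λ = 179.7 / 12.70 = 14.1 K.
t = 106.3 days = 9.18×10^6 s, so t/τ = 1.26.
ΔT(t) = ΔT_eq (1 − e^(−t/τ)) = 14.1 × (1 − e^−1.26) = 10.1 K.

10.1 K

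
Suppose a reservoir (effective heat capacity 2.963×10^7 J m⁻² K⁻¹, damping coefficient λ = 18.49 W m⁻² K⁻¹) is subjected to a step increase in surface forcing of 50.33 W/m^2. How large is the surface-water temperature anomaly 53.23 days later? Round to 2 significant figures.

2.6 K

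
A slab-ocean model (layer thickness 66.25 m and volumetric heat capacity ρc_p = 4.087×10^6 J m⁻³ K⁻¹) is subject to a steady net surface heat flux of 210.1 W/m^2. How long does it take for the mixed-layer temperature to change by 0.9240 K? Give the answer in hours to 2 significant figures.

Areal heat capacity C = ρc_p × D = 4.087×10^6 × 66.25 = 2.71×10^8 J m⁻² K⁻¹.
Time required: Δt = C ΔT / F = 2.71×10^8 × 0.9240 / 210.1 = 1.19×10^6 s.
In hours: 1.19×10^6 s / (3600 s/hour) = 331 hours.

330 hours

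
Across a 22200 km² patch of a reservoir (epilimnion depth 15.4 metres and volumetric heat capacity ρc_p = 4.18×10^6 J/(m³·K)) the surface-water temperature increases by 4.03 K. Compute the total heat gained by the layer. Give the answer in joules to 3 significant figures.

5.76×10^18 J

Areal heat capacity C = ρc_p × D = 4.18×10^6 × 15.4 = 6.44×10^7 J m⁻² K⁻¹.
Heat per unit area: q = C ΔT = 6.44×10^7 × 4.03 = 2.59×10^8 J/m².
Total heat: Q = q × A = 2.59×10^8 × (22200 × 10⁶ m²) = 5.76×10^18 J.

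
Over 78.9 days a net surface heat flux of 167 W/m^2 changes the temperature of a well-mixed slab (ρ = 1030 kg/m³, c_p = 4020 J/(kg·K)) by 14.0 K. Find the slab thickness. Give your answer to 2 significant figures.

Heat input Q = F Δt = 167 × 6.82×10^6 s = 1.14×10^9 J/m².
Required areal heat capacity C = Q / ΔT = 8.13×10^7 J/(m²·K).
Depth D = C / (ρ c_p) = 8.13×10^7 / (1030 × 4020) = 19.6 m.

20 m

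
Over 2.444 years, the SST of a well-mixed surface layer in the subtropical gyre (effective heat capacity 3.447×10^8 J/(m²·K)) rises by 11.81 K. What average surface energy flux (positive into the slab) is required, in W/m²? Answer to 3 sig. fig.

52.8

Areal heat capacity C = 3.447×10^8 J/(m²·K) (given).
Required heat per unit area: Q = C ΔT = 3.45×10^8 × 11.81 = 4.07×10^9 J/m².
Flux F = Q / Δt = 4.07×10^9 / 7.71×10^7 s = 52.8 W/m².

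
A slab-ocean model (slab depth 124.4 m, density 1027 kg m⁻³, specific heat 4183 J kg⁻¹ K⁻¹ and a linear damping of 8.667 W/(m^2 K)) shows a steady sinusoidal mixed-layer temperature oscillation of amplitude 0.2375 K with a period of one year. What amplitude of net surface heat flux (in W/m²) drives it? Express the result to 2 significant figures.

Areal heat capacity C = ρ c_p D = 1027 × 4183 × 124.4 = 5.34×10^8 J/(m^2 K).
ω = 2π / 3.15×10^7 s = 1.99×10^-7 s⁻¹.
√((Cω)² + λ²) = √((106)² + 8.667²) = 107 W/(m²·K).
F₀ = A × √((Cω)²+λ²) = 0.2375 × 107 = 25.4 W/m².

25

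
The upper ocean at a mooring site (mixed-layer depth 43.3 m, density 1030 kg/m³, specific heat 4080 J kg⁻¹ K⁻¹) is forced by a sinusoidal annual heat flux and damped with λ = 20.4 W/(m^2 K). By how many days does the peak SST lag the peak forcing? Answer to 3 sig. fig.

61.5 days

Areal heat capacity C = ρ c_p D = 1030 × 4080 × 43.3 = 1.82×10^8 J m⁻² K⁻¹.
ω = 2π / 3.15×10^7 s = 1.99×10^-7 s⁻¹.
Phase lag φ = arctan(Cω/λ) = arctan(36.3/20.4) = 1.06 rad.
Time lag = φ / ω = 1.06 / 1.99×10^-7 = 5.31×10^6 s = 61.5 days.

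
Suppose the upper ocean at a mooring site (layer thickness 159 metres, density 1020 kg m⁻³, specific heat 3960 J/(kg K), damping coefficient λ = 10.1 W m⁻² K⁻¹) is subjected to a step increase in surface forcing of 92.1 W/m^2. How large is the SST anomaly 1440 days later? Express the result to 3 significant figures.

7.83 K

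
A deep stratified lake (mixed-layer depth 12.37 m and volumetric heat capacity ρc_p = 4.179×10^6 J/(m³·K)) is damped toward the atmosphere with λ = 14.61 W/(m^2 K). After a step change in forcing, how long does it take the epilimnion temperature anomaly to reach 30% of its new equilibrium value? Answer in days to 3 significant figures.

14.6 days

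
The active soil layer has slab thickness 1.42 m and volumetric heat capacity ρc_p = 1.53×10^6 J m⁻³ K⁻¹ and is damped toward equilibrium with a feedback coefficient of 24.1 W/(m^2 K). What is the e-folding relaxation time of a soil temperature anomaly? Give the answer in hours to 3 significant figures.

Areal heat capacity C = ρc_p × D = 1.53×10^6 × 1.42 = 2.17×10^6 J/(m²·K).
Relaxation time τ = C / λ = 2.17×10^6 / 24.1 = 90100 s.
In hours: 90100 s / (3600 s/hour) = 25.0 hours.

25.0 hours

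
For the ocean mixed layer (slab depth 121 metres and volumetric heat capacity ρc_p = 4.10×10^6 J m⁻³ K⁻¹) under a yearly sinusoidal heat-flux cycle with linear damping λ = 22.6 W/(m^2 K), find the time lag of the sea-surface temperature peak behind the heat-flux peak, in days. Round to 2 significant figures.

78 days

Areal heat capacity C = ρc_p × D = 4.10×10^6 × 121 = 4.96×10^8 J/(m^2 K).
ω = 2π / 3.15×10^7 s = 1.99×10^-7 s⁻¹.
Phase lag φ = arctan(Cω/λ) = arctan(98.8/22.6) = 1.35 rad.
Time lag = φ / ω = 1.35 / 1.99×10^-7 = 6.76×10^6 s = 78.2 days.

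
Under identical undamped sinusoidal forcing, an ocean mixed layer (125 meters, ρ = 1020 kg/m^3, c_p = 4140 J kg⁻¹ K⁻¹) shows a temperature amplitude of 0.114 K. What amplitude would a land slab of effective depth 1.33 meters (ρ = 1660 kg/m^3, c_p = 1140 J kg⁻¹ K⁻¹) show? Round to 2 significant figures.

C_ocean = 5.28×10^8 J/(m²·K); C_land = 2.52×10^6 J/(m²·K).
A ∝ 1/C ⇒ A_land = A_ocean × C_ocean/C_land = 0.114 × 210 = 23.9 K.

24 K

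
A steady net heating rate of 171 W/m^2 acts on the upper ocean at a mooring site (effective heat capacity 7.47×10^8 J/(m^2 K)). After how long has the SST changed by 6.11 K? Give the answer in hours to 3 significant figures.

7410 hours

Areal heat capacity C = 7.47×10^8 J/(m^2 K) (given).
Time required: Δt = C ΔT / F = 7.47×10^8 × 6.11 / 171 = 2.67×10^7 s.
In hours: 2.67×10^7 s / (3600 s/hour) = 7410 hours.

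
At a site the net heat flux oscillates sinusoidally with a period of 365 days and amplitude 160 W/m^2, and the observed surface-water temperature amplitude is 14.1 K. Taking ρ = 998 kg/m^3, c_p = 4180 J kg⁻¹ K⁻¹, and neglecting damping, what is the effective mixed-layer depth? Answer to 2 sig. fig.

14 m

ω = 2π / 3.15×10^7 s = 1.99×10^-7 s⁻¹.
Required C = F₀ / (A ω) = 160 / (14.1 × 1.99×10^-7) = 5.70×10^7 J/(m²·K).
D = C / (ρ c_p) = 5.70×10^7 / (998 × 4180) = 13.7 m.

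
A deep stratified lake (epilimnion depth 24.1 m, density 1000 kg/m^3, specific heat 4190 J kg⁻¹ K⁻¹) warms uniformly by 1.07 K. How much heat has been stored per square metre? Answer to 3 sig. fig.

Areal heat capacity C = ρ c_p D = 1000 × 4190 × 24.1 = 1.01×10^8 J/(m²·K).
ΔQ = C ΔT = 1.01×10^8 × 1.07 = 1.08×10^8 J/m².

1.08×10^8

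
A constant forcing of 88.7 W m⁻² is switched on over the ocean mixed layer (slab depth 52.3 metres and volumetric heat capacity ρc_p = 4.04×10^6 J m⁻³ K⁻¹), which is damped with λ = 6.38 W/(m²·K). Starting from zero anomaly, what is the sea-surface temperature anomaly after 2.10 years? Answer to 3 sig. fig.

12.0 K

Areal heat capacity C = ρc_p × D = 4.04×10^6 × 52.3 = 2.11×10^8 J m⁻² K⁻¹.
τ = C / λ = 2.11×10^8 / 6.38 = 3.31×10^7 s.
Equilibrium anomaly ΔT_eq = F / λ = 88.7 / 6.38 = 13.9 K.
t = 2.10 years = 6.63×10^7 s, so t/τ = 2.00.
ΔT(t) = ΔT_eq (1 − e^(−t/τ)) = 13.9 × (1 − e^−2.00) = 12.0 K.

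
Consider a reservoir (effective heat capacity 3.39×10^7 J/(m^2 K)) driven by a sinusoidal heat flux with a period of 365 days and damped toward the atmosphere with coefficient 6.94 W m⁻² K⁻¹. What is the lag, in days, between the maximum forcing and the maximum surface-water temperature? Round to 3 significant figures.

44.8 days

Areal heat capacity C = 3.39×10^7 J/(m^2 K) (given).
ω = 2π / 3.15×10^7 s = 1.99×10^-7 s⁻¹.
Phase lag φ = arctan(Cω/λ) = arctan(6.75/6.94) = 0.772 rad.
Time lag = φ / ω = 0.772 / 1.99×10^-7 = 3.87×10^6 s = 44.8 days.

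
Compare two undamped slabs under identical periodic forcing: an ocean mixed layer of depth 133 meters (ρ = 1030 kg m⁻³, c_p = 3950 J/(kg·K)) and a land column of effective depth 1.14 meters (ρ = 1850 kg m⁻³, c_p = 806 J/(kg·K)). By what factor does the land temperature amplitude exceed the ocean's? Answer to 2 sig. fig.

320

C_ocean = 1030 × 3950 × 133 = 5.41×10^8 J/(m²·K).
C_land = 1850 × 806 × 1.14 = 1.70×10^6 J/(m²·K).
Undamped amplitude ∝ 1/C, so A_land/A_ocean = C_ocean/C_land = 318.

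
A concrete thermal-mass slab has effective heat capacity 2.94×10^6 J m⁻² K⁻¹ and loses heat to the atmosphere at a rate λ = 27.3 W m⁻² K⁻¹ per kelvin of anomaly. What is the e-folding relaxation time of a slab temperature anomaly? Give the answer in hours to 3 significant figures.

29.9 hours

Areal heat capacity C = 2.94×10^6 J m⁻² K⁻¹ (given).
Relaxation time τ = C / λ = 2.94×10^6 / 27.3 = 1.08×10^5 s.
In hours: 1.08×10^5 s / (3600 s/hour) = 29.9 hours.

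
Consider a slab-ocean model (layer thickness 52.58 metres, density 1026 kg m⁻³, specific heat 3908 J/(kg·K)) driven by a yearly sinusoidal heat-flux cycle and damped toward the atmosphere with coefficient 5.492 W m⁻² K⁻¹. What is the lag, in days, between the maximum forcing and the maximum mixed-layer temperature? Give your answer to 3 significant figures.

Areal heat capacity C = ρ c_p D = 1026 × 3908 × 52.58 = 2.11×10^8 J/(m^2 K).
ω = 2π / 3.15×10^7 s = 1.99×10^-7 s⁻¹.
Phase lag φ = arctan(Cω/λ) = arctan(42.0/5.492) = 1.44 rad.
Time lag = φ / ω = 1.44 / 1.99×10^-7 = 7.23×10^6 s = 83.7 days.

83.7 days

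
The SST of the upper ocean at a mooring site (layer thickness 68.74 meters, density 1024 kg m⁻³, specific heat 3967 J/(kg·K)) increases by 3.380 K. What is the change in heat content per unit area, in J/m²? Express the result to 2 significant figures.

Areal heat capacity C = ρ c_p D = 1024 × 3967 × 68.74 = 2.79×10^8 J m⁻² K⁻¹.
ΔQ = C ΔT = 2.79×10^8 × 3.380 = 9.44×10^8 J/m².

9.4×10^8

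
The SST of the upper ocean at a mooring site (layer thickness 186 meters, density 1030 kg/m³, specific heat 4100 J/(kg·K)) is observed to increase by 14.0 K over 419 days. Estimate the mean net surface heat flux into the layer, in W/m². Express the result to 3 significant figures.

304

Areal heat capacity C = ρ c_p D = 1030 × 4100 × 186 = 7.85×10^8 J/(m^2 K).
Required heat per unit area: Q = C ΔT = 7.85×10^8 × 14.0 = 1.10×10^10 J/m².
Flux F = Q / Δt = 1.10×10^10 / 3.62×10^7 s = 304 W/m².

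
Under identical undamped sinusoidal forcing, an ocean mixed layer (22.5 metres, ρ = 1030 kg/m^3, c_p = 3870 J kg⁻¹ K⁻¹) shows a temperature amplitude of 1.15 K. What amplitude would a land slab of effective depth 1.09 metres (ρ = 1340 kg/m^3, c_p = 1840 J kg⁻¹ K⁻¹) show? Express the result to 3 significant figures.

38.4 K

C_ocean = 8.97×10^7 J/(m²·K); C_land = 2.69×10^6 J/(m²·K).
A ∝ 1/C ⇒ A_land = A_ocean × C_ocean/C_land = 1.15 × 33.4 = 38.4 K.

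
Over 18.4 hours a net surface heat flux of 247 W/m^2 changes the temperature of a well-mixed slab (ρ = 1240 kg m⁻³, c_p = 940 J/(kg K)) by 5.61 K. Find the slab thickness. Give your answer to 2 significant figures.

2.5 m

Heat input Q = F Δt = 247 × 66200 s = 1.64×10^7 J/m².
Required areal heat capacity C = Q / ΔT = 2.92×10^6 J/(m²·K).
Depth D = C / (ρ c_p) = 2.92×10^6 / (1240 × 940) = 2.50 m.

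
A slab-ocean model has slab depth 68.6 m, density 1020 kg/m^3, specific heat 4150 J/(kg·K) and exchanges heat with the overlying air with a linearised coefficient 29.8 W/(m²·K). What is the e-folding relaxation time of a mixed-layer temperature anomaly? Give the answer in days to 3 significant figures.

113 days

Areal heat capacity C = ρ c_p D = 1020 × 4150 × 68.6 = 2.90×10^8 J m⁻² K⁻¹.
Relaxation time τ = C / λ = 2.90×10^8 / 29.8 = 9.74×10^6 s.
In days: 9.74×10^6 s / (86400 s/day) = 113 days.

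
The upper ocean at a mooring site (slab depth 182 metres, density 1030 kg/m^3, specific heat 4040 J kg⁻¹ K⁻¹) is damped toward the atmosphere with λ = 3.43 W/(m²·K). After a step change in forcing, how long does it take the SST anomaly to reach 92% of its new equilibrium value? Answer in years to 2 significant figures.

Areal heat capacity C = ρ c_p D = 1030 × 4040 × 182 = 7.57×10^8 J/(m^2 K).
τ = C / λ = 7.57×10^8 / 3.43 = 2.21×10^8 s.
Fraction reached: 1 − e^(−t/τ) = 0.92 ⇒ t = −τ ln(1 − 0.92) = τ × 2.53.
t = 5.58×10^8 s = 17.7 years.

18 years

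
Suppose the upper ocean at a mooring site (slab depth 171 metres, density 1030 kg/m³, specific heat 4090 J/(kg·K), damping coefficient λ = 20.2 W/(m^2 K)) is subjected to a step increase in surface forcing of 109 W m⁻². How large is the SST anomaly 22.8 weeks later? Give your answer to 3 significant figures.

1.73 K

Areal heat capacity C = ρ c_p D = 1030 × 4090 × 171 = 7.20×10^8 J m⁻² K⁻¹.
τ = C / λ = 7.20×10^8 / 20.2 = 3.57×10^7 s.
Equilibrium anomaly ΔT_eq = F / λ = 109 / 20.2 = 5.40 K.
t = 22.8 weeks = 1.38×10^7 s, so t/τ = 0.387.
ΔT(t) = ΔT_eq (1 − e^(−t/τ)) = 5.40 × (1 − e^−0.387) = 1.73 K.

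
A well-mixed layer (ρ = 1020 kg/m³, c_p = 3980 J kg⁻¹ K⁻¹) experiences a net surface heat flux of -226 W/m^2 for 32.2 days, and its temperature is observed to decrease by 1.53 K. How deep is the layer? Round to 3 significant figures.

Heat input Q = F Δt = -226 × 2.78×10^6 s = -6.29×10^8 J/m².
Required areal heat capacity C = Q / ΔT = 4.11×10^8 J/(m²·K).
Depth D = C / (ρ c_p) = 4.11×10^8 / (1020 × 3980) = 101 m.

101 m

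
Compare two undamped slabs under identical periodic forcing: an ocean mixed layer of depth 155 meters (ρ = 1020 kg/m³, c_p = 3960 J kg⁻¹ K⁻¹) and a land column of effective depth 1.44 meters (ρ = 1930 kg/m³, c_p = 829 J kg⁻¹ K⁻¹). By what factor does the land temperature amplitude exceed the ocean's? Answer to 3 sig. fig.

272

C_ocean = 1020 × 3960 × 155 = 6.26×10^8 J/(m²·K).
C_land = 1930 × 829 × 1.44 = 2.30×10^6 J/(m²·K).
Undamped amplitude ∝ 1/C, so A_land/A_ocean = C_ocean/C_land = 272.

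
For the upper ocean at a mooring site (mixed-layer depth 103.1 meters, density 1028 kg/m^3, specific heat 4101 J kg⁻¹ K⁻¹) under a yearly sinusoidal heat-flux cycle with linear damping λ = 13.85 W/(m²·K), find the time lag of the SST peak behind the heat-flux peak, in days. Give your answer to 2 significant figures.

Areal heat capacity C = ρ c_p D = 1028 × 4101 × 103.1 = 4.35×10^8 J/(m^2 K).
ω = 2π / 3.15×10^7 s = 1.99×10^-7 s⁻¹.
Phase lag φ = arctan(Cω/λ) = arctan(86.6/13.85) = 1.41 rad.
Time lag = φ / ω = 1.41 / 1.99×10^-7 = 7.09×10^6 s = 82.0 days.

82 days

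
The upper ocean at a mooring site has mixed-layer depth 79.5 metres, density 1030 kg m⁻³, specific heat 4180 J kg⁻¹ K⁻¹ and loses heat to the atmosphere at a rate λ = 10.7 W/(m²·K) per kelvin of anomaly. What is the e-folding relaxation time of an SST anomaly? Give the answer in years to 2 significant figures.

Areal heat capacity C = ρ c_p D = 1030 × 4180 × 79.5 = 3.42×10^8 J m⁻² K⁻¹.
Relaxation time τ = C / λ = 3.42×10^8 / 10.7 = 3.20×10^7 s.
In years: 3.20×10^7 s / (3.156×10^7 s/year) = 1.01 years.

1.0 years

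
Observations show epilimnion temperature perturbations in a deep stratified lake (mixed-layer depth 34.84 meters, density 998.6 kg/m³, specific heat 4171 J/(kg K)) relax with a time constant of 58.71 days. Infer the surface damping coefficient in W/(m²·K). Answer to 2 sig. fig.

Areal heat capacity C = ρ c_p D = 998.6 × 4171 × 34.84 = 1.45×10^8 J/(m^2 K).
τ = 58.71 days = 5.07×10^6 s.
λ = C / τ = 1.45×10^8 / 5.07×10^6 = 28.6 W/(m²·K).

29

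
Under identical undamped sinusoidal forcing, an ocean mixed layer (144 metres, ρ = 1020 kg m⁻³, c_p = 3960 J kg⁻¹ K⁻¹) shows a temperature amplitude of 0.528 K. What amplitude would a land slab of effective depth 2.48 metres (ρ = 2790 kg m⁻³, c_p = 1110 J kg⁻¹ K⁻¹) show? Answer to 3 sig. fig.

40.0 K

C_ocean = 5.82×10^8 J/(m²·K); C_land = 7.68×10^6 J/(m²·K).
A ∝ 1/C ⇒ A_land = A_ocean × C_ocean/C_land = 0.528 × 75.7 = 40.0 K.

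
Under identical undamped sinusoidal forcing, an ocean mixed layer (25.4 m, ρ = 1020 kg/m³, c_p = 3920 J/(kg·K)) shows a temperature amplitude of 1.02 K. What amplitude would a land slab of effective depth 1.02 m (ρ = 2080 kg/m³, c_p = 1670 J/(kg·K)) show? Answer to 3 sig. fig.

C_ocean = 1.02×10^8 J/(m²·K); C_land = 3.54×10^6 J/(m²·K).
A ∝ 1/C ⇒ A_land = A_ocean × C_ocean/C_land = 1.02 × 28.7 = 29.2 K.

29.2 K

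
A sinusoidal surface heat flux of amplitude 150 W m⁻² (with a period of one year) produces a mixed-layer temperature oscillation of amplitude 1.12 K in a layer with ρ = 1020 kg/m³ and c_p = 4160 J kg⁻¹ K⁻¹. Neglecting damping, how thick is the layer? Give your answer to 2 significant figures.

ω = 2π / 3.15×10^7 s = 1.99×10^-7 s⁻¹.
Required C = F₀ / (A ω) = 150 / (1.12 × 1.99×10^-7) = 6.72×10^8 J/(m²·K).
D = C / (ρ c_p) = 6.72×10^8 / (1020 × 4160) = 158 m.

160 m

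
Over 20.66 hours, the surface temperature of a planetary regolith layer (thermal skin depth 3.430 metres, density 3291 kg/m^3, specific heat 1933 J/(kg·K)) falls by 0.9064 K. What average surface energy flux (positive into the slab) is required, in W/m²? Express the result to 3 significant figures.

Areal heat capacity C = ρ c_p D = 3291 × 1933 × 3.430 = 2.18×10^7 J m⁻² K⁻¹.
Required heat per unit area: Q = C ΔT = 2.18×10^7 × -0.9064 = -1.98×10^7 J/m².
Flux F = Q / Δt = -1.98×10^7 / 74400 s = -266 W/m².

-266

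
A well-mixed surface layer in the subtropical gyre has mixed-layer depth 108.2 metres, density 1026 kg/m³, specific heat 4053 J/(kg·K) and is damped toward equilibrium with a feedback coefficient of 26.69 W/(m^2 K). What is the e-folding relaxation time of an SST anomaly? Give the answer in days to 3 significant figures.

Areal heat capacity C = ρ c_p D = 1026 × 4053 × 108.2 = 4.50×10^8 J/(m²·K).
Relaxation time τ = C / λ = 4.50×10^8 / 26.69 = 1.69×10^7 s.
In days: 1.69×10^7 s / (86400 s/day) = 195 days.

195 days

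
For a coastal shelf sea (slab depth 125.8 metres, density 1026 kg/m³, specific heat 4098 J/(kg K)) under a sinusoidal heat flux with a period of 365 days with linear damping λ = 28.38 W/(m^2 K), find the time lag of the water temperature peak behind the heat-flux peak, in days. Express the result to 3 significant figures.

76.0 days

Areal heat capacity C = ρ c_p D = 1026 × 4098 × 125.8 = 5.29×10^8 J/(m²·K).
ω = 2π / 3.15×10^7 s = 1.99×10^-7 s⁻¹.
Phase lag φ = arctan(Cω/λ) = arctan(105/28.38) = 1.31 rad.
Time lag = φ / ω = 1.31 / 1.99×10^-7 = 6.56×10^6 s = 76.0 days.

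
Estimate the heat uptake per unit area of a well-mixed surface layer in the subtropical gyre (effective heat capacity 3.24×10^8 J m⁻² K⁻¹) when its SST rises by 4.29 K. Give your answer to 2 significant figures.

Areal heat capacity C = 3.24×10^8 J m⁻² K⁻¹ (given).
ΔQ = C ΔT = 3.24×10^8 × 4.29 = 1.39×10^9 J/m².

1.4×10^9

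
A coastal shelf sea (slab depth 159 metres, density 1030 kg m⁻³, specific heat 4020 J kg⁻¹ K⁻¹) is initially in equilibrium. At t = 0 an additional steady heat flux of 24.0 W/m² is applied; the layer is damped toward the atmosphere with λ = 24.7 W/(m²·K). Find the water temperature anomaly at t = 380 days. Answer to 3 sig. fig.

0.688 K

Areal heat capacity C = ρ c_p D = 1030 × 4020 × 159 = 6.58×10^8 J/(m²·K).
τ = C / λ = 6.58×10^8 / 24.7 = 2.67×10^7 s.
Equilibrium anomaly ΔT_eq = F / λ = 24.0 / 24.7 = 0.972 K.
t = 380 days = 3.28×10^7 s, so t/τ = 1.23.
ΔT(t) = ΔT_eq (1 − e^(−t/τ)) = 0.972 × (1 − e^−1.23) = 0.688 K.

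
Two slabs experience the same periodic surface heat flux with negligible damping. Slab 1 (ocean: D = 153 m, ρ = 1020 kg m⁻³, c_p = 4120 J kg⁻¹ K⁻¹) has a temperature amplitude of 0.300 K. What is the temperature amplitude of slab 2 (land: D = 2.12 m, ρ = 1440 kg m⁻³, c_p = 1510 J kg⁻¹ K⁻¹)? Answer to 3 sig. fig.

41.8 K

C_ocean = 6.43×10^8 J/(m²·K); C_land = 4.61×10^6 J/(m²·K).
A ∝ 1/C ⇒ A_land = A_ocean × C_ocean/C_land = 0.300 × 139 = 41.8 K.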